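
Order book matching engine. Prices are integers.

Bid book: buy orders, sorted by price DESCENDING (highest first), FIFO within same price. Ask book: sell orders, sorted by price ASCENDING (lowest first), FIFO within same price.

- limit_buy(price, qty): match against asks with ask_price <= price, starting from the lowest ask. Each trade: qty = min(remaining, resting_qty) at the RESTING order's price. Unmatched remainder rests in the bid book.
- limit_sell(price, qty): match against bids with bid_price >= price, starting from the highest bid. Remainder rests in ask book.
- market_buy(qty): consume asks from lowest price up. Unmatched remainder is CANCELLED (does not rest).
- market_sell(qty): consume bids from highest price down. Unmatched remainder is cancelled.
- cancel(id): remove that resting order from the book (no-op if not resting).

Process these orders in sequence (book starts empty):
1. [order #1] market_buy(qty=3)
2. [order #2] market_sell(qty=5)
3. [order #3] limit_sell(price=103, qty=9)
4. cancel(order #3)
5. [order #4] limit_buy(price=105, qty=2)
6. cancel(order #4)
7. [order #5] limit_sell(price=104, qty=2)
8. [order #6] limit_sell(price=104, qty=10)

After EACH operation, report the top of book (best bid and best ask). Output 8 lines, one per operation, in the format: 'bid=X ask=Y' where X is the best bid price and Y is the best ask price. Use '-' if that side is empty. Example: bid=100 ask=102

Answer: bid=- ask=-
bid=- ask=-
bid=- ask=103
bid=- ask=-
bid=105 ask=-
bid=- ask=-
bid=- ask=104
bid=- ask=104

Derivation:
After op 1 [order #1] market_buy(qty=3): fills=none; bids=[-] asks=[-]
After op 2 [order #2] market_sell(qty=5): fills=none; bids=[-] asks=[-]
After op 3 [order #3] limit_sell(price=103, qty=9): fills=none; bids=[-] asks=[#3:9@103]
After op 4 cancel(order #3): fills=none; bids=[-] asks=[-]
After op 5 [order #4] limit_buy(price=105, qty=2): fills=none; bids=[#4:2@105] asks=[-]
After op 6 cancel(order #4): fills=none; bids=[-] asks=[-]
After op 7 [order #5] limit_sell(price=104, qty=2): fills=none; bids=[-] asks=[#5:2@104]
After op 8 [order #6] limit_sell(price=104, qty=10): fills=none; bids=[-] asks=[#5:2@104 #6:10@104]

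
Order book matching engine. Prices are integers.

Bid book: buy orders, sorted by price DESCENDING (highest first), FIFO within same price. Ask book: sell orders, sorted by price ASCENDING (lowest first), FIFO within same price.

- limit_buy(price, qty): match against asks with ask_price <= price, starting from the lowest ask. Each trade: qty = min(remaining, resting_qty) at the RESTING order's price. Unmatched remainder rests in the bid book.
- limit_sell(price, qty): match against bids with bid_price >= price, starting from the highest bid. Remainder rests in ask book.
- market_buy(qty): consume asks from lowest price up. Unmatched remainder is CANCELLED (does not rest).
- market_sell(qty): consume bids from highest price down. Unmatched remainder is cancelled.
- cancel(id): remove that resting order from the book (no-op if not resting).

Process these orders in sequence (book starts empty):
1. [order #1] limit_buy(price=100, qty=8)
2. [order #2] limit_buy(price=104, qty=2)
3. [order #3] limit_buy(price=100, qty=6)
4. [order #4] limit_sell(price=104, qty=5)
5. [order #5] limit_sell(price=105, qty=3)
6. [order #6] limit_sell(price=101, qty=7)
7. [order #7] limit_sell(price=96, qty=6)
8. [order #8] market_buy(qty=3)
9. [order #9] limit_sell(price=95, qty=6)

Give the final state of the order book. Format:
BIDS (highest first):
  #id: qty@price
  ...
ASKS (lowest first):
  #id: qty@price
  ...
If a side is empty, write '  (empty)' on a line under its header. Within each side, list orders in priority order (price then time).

After op 1 [order #1] limit_buy(price=100, qty=8): fills=none; bids=[#1:8@100] asks=[-]
After op 2 [order #2] limit_buy(price=104, qty=2): fills=none; bids=[#2:2@104 #1:8@100] asks=[-]
After op 3 [order #3] limit_buy(price=100, qty=6): fills=none; bids=[#2:2@104 #1:8@100 #3:6@100] asks=[-]
After op 4 [order #4] limit_sell(price=104, qty=5): fills=#2x#4:2@104; bids=[#1:8@100 #3:6@100] asks=[#4:3@104]
After op 5 [order #5] limit_sell(price=105, qty=3): fills=none; bids=[#1:8@100 #3:6@100] asks=[#4:3@104 #5:3@105]
After op 6 [order #6] limit_sell(price=101, qty=7): fills=none; bids=[#1:8@100 #3:6@100] asks=[#6:7@101 #4:3@104 #5:3@105]
After op 7 [order #7] limit_sell(price=96, qty=6): fills=#1x#7:6@100; bids=[#1:2@100 #3:6@100] asks=[#6:7@101 #4:3@104 #5:3@105]
After op 8 [order #8] market_buy(qty=3): fills=#8x#6:3@101; bids=[#1:2@100 #3:6@100] asks=[#6:4@101 #4:3@104 #5:3@105]
After op 9 [order #9] limit_sell(price=95, qty=6): fills=#1x#9:2@100 #3x#9:4@100; bids=[#3:2@100] asks=[#6:4@101 #4:3@104 #5:3@105]

Answer: BIDS (highest first):
  #3: 2@100
ASKS (lowest first):
  #6: 4@101
  #4: 3@104
  #5: 3@105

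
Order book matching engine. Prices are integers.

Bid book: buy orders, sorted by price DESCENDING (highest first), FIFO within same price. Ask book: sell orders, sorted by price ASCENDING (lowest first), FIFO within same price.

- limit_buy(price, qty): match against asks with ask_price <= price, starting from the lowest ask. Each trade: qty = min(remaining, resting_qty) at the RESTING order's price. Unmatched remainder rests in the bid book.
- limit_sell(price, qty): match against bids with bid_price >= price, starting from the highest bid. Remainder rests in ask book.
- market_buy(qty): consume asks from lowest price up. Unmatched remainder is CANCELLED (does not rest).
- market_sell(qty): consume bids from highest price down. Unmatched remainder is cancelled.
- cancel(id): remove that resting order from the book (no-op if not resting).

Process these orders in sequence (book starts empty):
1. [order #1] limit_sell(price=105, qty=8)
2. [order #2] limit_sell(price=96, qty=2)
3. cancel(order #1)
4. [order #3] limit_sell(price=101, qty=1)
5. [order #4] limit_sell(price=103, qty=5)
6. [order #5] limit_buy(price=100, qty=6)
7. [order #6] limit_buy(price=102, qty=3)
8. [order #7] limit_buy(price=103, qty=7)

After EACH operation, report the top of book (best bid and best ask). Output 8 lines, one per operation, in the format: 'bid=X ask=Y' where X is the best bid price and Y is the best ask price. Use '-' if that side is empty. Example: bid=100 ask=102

Answer: bid=- ask=105
bid=- ask=96
bid=- ask=96
bid=- ask=96
bid=- ask=96
bid=100 ask=101
bid=102 ask=103
bid=103 ask=-

Derivation:
After op 1 [order #1] limit_sell(price=105, qty=8): fills=none; bids=[-] asks=[#1:8@105]
After op 2 [order #2] limit_sell(price=96, qty=2): fills=none; bids=[-] asks=[#2:2@96 #1:8@105]
After op 3 cancel(order #1): fills=none; bids=[-] asks=[#2:2@96]
After op 4 [order #3] limit_sell(price=101, qty=1): fills=none; bids=[-] asks=[#2:2@96 #3:1@101]
After op 5 [order #4] limit_sell(price=103, qty=5): fills=none; bids=[-] asks=[#2:2@96 #3:1@101 #4:5@103]
After op 6 [order #5] limit_buy(price=100, qty=6): fills=#5x#2:2@96; bids=[#5:4@100] asks=[#3:1@101 #4:5@103]
After op 7 [order #6] limit_buy(price=102, qty=3): fills=#6x#3:1@101; bids=[#6:2@102 #5:4@100] asks=[#4:5@103]
After op 8 [order #7] limit_buy(price=103, qty=7): fills=#7x#4:5@103; bids=[#7:2@103 #6:2@102 #5:4@100] asks=[-]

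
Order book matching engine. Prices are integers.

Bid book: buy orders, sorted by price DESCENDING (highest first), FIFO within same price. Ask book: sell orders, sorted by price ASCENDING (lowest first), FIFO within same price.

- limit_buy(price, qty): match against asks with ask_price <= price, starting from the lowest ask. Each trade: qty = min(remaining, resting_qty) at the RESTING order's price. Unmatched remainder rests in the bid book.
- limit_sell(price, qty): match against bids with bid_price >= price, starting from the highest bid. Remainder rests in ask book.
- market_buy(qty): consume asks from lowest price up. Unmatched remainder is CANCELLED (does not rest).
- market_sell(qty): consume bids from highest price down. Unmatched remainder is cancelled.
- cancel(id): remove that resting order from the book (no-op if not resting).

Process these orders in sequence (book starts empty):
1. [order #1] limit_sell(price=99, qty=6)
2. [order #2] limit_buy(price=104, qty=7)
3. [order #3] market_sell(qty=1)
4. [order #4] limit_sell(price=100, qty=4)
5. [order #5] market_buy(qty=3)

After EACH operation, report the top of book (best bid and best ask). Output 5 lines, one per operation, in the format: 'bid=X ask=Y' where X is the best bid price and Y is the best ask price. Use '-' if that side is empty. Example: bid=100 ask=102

After op 1 [order #1] limit_sell(price=99, qty=6): fills=none; bids=[-] asks=[#1:6@99]
After op 2 [order #2] limit_buy(price=104, qty=7): fills=#2x#1:6@99; bids=[#2:1@104] asks=[-]
After op 3 [order #3] market_sell(qty=1): fills=#2x#3:1@104; bids=[-] asks=[-]
After op 4 [order #4] limit_sell(price=100, qty=4): fills=none; bids=[-] asks=[#4:4@100]
After op 5 [order #5] market_buy(qty=3): fills=#5x#4:3@100; bids=[-] asks=[#4:1@100]

Answer: bid=- ask=99
bid=104 ask=-
bid=- ask=-
bid=- ask=100
bid=- ask=100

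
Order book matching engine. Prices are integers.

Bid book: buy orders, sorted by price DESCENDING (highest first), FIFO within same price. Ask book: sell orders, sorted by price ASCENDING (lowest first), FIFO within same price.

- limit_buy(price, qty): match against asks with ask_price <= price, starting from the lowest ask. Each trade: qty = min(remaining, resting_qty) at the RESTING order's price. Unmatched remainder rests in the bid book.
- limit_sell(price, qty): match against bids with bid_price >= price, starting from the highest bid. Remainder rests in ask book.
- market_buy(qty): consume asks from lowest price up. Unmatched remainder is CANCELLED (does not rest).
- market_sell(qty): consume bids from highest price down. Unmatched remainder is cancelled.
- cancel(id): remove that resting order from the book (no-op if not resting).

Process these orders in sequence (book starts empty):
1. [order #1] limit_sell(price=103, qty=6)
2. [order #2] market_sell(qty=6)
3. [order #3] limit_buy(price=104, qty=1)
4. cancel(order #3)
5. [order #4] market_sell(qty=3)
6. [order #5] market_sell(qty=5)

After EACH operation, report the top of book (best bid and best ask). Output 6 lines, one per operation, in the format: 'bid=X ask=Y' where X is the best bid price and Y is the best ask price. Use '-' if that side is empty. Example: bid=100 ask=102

Answer: bid=- ask=103
bid=- ask=103
bid=- ask=103
bid=- ask=103
bid=- ask=103
bid=- ask=103

Derivation:
After op 1 [order #1] limit_sell(price=103, qty=6): fills=none; bids=[-] asks=[#1:6@103]
After op 2 [order #2] market_sell(qty=6): fills=none; bids=[-] asks=[#1:6@103]
After op 3 [order #3] limit_buy(price=104, qty=1): fills=#3x#1:1@103; bids=[-] asks=[#1:5@103]
After op 4 cancel(order #3): fills=none; bids=[-] asks=[#1:5@103]
After op 5 [order #4] market_sell(qty=3): fills=none; bids=[-] asks=[#1:5@103]
After op 6 [order #5] market_sell(qty=5): fills=none; bids=[-] asks=[#1:5@103]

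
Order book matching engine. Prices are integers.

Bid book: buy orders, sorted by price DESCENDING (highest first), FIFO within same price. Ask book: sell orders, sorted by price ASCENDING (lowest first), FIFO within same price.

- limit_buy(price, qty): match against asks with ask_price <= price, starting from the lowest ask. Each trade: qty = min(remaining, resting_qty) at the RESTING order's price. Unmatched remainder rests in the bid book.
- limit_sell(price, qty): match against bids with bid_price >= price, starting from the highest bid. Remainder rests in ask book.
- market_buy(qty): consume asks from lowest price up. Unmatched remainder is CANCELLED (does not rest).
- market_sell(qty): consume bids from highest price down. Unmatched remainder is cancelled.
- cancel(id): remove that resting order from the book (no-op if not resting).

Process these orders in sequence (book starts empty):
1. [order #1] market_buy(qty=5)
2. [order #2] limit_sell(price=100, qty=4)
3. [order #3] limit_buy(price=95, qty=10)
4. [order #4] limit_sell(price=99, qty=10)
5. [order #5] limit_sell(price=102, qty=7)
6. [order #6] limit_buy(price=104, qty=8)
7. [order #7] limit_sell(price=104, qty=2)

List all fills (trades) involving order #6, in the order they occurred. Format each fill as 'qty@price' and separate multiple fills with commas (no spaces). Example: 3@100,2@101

After op 1 [order #1] market_buy(qty=5): fills=none; bids=[-] asks=[-]
After op 2 [order #2] limit_sell(price=100, qty=4): fills=none; bids=[-] asks=[#2:4@100]
After op 3 [order #3] limit_buy(price=95, qty=10): fills=none; bids=[#3:10@95] asks=[#2:4@100]
After op 4 [order #4] limit_sell(price=99, qty=10): fills=none; bids=[#3:10@95] asks=[#4:10@99 #2:4@100]
After op 5 [order #5] limit_sell(price=102, qty=7): fills=none; bids=[#3:10@95] asks=[#4:10@99 #2:4@100 #5:7@102]
After op 6 [order #6] limit_buy(price=104, qty=8): fills=#6x#4:8@99; bids=[#3:10@95] asks=[#4:2@99 #2:4@100 #5:7@102]
After op 7 [order #7] limit_sell(price=104, qty=2): fills=none; bids=[#3:10@95] asks=[#4:2@99 #2:4@100 #5:7@102 #7:2@104]

Answer: 8@99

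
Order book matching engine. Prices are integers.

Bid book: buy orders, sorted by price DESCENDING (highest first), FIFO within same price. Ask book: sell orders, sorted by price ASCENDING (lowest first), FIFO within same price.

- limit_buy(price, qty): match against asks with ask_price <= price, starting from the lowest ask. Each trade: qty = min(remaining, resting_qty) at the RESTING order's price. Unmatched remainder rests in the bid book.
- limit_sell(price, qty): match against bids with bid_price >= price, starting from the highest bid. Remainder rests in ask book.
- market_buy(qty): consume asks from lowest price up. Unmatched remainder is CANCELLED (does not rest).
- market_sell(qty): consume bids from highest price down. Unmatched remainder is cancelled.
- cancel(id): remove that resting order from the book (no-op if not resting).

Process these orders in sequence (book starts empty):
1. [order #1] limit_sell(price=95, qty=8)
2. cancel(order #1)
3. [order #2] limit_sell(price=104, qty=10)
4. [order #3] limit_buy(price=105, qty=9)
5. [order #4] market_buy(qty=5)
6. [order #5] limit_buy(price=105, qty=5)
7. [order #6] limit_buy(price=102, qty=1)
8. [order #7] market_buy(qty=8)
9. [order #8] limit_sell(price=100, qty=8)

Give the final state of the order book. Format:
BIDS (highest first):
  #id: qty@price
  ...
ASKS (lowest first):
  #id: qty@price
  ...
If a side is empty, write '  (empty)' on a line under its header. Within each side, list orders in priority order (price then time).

Answer: BIDS (highest first):
  (empty)
ASKS (lowest first):
  #8: 2@100

Derivation:
After op 1 [order #1] limit_sell(price=95, qty=8): fills=none; bids=[-] asks=[#1:8@95]
After op 2 cancel(order #1): fills=none; bids=[-] asks=[-]
After op 3 [order #2] limit_sell(price=104, qty=10): fills=none; bids=[-] asks=[#2:10@104]
After op 4 [order #3] limit_buy(price=105, qty=9): fills=#3x#2:9@104; bids=[-] asks=[#2:1@104]
After op 5 [order #4] market_buy(qty=5): fills=#4x#2:1@104; bids=[-] asks=[-]
After op 6 [order #5] limit_buy(price=105, qty=5): fills=none; bids=[#5:5@105] asks=[-]
After op 7 [order #6] limit_buy(price=102, qty=1): fills=none; bids=[#5:5@105 #6:1@102] asks=[-]
After op 8 [order #7] market_buy(qty=8): fills=none; bids=[#5:5@105 #6:1@102] asks=[-]
After op 9 [order #8] limit_sell(price=100, qty=8): fills=#5x#8:5@105 #6x#8:1@102; bids=[-] asks=[#8:2@100]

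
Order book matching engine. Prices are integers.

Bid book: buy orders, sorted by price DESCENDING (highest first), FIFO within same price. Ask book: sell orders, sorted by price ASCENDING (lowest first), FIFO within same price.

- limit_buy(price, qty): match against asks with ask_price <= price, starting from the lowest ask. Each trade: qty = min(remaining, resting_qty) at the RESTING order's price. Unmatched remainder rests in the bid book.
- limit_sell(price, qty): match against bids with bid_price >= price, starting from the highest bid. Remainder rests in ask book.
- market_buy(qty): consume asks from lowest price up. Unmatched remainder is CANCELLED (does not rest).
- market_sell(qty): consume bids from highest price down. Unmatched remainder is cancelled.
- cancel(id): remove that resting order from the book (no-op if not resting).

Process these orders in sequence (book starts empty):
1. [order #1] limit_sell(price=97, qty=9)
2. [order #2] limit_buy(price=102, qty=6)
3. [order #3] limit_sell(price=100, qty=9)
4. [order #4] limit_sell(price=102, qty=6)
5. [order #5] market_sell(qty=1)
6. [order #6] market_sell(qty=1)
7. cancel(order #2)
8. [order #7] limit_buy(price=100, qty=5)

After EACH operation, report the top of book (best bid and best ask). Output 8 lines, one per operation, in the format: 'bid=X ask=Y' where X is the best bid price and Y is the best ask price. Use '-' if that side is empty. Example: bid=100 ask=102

Answer: bid=- ask=97
bid=- ask=97
bid=- ask=97
bid=- ask=97
bid=- ask=97
bid=- ask=97
bid=- ask=97
bid=- ask=100

Derivation:
After op 1 [order #1] limit_sell(price=97, qty=9): fills=none; bids=[-] asks=[#1:9@97]
After op 2 [order #2] limit_buy(price=102, qty=6): fills=#2x#1:6@97; bids=[-] asks=[#1:3@97]
After op 3 [order #3] limit_sell(price=100, qty=9): fills=none; bids=[-] asks=[#1:3@97 #3:9@100]
After op 4 [order #4] limit_sell(price=102, qty=6): fills=none; bids=[-] asks=[#1:3@97 #3:9@100 #4:6@102]
After op 5 [order #5] market_sell(qty=1): fills=none; bids=[-] asks=[#1:3@97 #3:9@100 #4:6@102]
After op 6 [order #6] market_sell(qty=1): fills=none; bids=[-] asks=[#1:3@97 #3:9@100 #4:6@102]
After op 7 cancel(order #2): fills=none; bids=[-] asks=[#1:3@97 #3:9@100 #4:6@102]
After op 8 [order #7] limit_buy(price=100, qty=5): fills=#7x#1:3@97 #7x#3:2@100; bids=[-] asks=[#3:7@100 #4:6@102]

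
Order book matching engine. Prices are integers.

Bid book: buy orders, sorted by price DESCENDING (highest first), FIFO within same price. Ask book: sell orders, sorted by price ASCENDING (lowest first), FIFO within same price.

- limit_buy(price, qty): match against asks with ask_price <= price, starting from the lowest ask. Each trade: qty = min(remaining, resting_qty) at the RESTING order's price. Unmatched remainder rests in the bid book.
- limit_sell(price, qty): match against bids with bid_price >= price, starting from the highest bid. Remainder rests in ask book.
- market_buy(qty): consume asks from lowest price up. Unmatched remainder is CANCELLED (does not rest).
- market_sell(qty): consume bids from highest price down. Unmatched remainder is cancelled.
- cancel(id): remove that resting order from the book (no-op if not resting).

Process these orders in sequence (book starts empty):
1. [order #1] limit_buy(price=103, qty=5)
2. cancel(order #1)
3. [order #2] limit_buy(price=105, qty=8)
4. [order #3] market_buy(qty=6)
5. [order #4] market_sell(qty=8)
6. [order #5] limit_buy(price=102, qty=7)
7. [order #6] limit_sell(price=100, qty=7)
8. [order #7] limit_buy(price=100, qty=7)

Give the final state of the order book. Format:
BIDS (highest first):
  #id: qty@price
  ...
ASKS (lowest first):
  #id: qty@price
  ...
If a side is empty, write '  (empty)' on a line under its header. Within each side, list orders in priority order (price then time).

After op 1 [order #1] limit_buy(price=103, qty=5): fills=none; bids=[#1:5@103] asks=[-]
After op 2 cancel(order #1): fills=none; bids=[-] asks=[-]
After op 3 [order #2] limit_buy(price=105, qty=8): fills=none; bids=[#2:8@105] asks=[-]
After op 4 [order #3] market_buy(qty=6): fills=none; bids=[#2:8@105] asks=[-]
After op 5 [order #4] market_sell(qty=8): fills=#2x#4:8@105; bids=[-] asks=[-]
After op 6 [order #5] limit_buy(price=102, qty=7): fills=none; bids=[#5:7@102] asks=[-]
After op 7 [order #6] limit_sell(price=100, qty=7): fills=#5x#6:7@102; bids=[-] asks=[-]
After op 8 [order #7] limit_buy(price=100, qty=7): fills=none; bids=[#7:7@100] asks=[-]

Answer: BIDS (highest first):
  #7: 7@100
ASKS (lowest first):
  (empty)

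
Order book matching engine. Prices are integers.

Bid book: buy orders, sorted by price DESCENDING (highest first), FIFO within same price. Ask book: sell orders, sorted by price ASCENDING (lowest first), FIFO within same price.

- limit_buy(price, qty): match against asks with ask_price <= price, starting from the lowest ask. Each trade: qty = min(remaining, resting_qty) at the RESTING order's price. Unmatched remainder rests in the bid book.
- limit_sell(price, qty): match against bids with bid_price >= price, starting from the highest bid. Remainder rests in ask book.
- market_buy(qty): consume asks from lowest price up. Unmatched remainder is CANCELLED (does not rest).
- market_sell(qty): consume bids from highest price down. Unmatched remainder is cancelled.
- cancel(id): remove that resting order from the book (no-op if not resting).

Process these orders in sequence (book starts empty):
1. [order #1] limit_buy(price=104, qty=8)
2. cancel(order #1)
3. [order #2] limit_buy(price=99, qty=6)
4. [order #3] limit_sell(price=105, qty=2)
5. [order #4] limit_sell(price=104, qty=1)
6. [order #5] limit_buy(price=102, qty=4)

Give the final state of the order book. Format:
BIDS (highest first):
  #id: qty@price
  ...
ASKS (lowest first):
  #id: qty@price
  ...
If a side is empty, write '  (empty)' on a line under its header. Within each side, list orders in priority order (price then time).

After op 1 [order #1] limit_buy(price=104, qty=8): fills=none; bids=[#1:8@104] asks=[-]
After op 2 cancel(order #1): fills=none; bids=[-] asks=[-]
After op 3 [order #2] limit_buy(price=99, qty=6): fills=none; bids=[#2:6@99] asks=[-]
After op 4 [order #3] limit_sell(price=105, qty=2): fills=none; bids=[#2:6@99] asks=[#3:2@105]
After op 5 [order #4] limit_sell(price=104, qty=1): fills=none; bids=[#2:6@99] asks=[#4:1@104 #3:2@105]
After op 6 [order #5] limit_buy(price=102, qty=4): fills=none; bids=[#5:4@102 #2:6@99] asks=[#4:1@104 #3:2@105]

Answer: BIDS (highest first):
  #5: 4@102
  #2: 6@99
ASKS (lowest first):
  #4: 1@104
  #3: 2@105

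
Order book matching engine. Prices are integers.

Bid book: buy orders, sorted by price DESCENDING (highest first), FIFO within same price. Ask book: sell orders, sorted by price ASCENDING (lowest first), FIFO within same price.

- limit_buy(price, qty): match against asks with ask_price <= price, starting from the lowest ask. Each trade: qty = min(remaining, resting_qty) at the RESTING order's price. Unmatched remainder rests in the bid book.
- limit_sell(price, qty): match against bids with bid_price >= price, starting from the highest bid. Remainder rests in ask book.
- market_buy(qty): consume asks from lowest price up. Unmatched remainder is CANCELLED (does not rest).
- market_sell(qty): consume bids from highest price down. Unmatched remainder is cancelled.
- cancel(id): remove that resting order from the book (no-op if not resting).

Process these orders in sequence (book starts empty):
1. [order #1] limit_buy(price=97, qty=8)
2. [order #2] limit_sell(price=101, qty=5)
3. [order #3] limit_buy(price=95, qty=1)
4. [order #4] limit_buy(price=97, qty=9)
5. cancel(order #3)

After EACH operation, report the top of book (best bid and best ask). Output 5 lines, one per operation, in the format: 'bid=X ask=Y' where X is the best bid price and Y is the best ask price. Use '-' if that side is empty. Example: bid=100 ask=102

Answer: bid=97 ask=-
bid=97 ask=101
bid=97 ask=101
bid=97 ask=101
bid=97 ask=101

Derivation:
After op 1 [order #1] limit_buy(price=97, qty=8): fills=none; bids=[#1:8@97] asks=[-]
After op 2 [order #2] limit_sell(price=101, qty=5): fills=none; bids=[#1:8@97] asks=[#2:5@101]
After op 3 [order #3] limit_buy(price=95, qty=1): fills=none; bids=[#1:8@97 #3:1@95] asks=[#2:5@101]
After op 4 [order #4] limit_buy(price=97, qty=9): fills=none; bids=[#1:8@97 #4:9@97 #3:1@95] asks=[#2:5@101]
After op 5 cancel(order #3): fills=none; bids=[#1:8@97 #4:9@97] asks=[#2:5@101]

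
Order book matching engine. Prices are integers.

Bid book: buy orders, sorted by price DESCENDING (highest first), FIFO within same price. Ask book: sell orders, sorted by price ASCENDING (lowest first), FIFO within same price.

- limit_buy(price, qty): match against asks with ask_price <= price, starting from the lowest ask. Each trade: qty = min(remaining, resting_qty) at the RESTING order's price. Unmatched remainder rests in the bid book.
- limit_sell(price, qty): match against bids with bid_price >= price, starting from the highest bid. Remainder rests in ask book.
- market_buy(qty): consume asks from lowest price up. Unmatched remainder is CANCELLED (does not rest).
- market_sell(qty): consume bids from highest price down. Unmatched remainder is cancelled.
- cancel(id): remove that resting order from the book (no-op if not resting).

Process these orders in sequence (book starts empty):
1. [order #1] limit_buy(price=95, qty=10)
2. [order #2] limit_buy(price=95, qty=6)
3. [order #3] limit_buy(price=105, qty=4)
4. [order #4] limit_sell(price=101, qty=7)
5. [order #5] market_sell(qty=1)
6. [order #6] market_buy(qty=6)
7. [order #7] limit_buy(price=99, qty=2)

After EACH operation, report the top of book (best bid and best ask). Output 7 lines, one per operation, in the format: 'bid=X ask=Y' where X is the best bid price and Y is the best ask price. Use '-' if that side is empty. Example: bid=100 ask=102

Answer: bid=95 ask=-
bid=95 ask=-
bid=105 ask=-
bid=95 ask=101
bid=95 ask=101
bid=95 ask=-
bid=99 ask=-

Derivation:
After op 1 [order #1] limit_buy(price=95, qty=10): fills=none; bids=[#1:10@95] asks=[-]
After op 2 [order #2] limit_buy(price=95, qty=6): fills=none; bids=[#1:10@95 #2:6@95] asks=[-]
After op 3 [order #3] limit_buy(price=105, qty=4): fills=none; bids=[#3:4@105 #1:10@95 #2:6@95] asks=[-]
After op 4 [order #4] limit_sell(price=101, qty=7): fills=#3x#4:4@105; bids=[#1:10@95 #2:6@95] asks=[#4:3@101]
After op 5 [order #5] market_sell(qty=1): fills=#1x#5:1@95; bids=[#1:9@95 #2:6@95] asks=[#4:3@101]
After op 6 [order #6] market_buy(qty=6): fills=#6x#4:3@101; bids=[#1:9@95 #2:6@95] asks=[-]
After op 7 [order #7] limit_buy(price=99, qty=2): fills=none; bids=[#7:2@99 #1:9@95 #2:6@95] asks=[-]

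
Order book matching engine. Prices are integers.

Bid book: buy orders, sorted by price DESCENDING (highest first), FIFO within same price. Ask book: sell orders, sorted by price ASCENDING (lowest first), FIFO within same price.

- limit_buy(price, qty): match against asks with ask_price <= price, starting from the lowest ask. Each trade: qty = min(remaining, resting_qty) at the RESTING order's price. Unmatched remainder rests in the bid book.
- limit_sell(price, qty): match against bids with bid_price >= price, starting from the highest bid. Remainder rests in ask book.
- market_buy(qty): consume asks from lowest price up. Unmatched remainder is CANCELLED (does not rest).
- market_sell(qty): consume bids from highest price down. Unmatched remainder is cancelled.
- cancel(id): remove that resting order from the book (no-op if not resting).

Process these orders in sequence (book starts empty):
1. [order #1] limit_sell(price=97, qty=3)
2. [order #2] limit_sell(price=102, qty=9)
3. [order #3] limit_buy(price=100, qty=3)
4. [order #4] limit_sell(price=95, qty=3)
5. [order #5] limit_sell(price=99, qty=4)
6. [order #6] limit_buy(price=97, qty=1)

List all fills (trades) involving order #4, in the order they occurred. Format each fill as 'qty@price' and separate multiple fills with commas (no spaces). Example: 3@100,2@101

Answer: 1@95

Derivation:
After op 1 [order #1] limit_sell(price=97, qty=3): fills=none; bids=[-] asks=[#1:3@97]
After op 2 [order #2] limit_sell(price=102, qty=9): fills=none; bids=[-] asks=[#1:3@97 #2:9@102]
After op 3 [order #3] limit_buy(price=100, qty=3): fills=#3x#1:3@97; bids=[-] asks=[#2:9@102]
After op 4 [order #4] limit_sell(price=95, qty=3): fills=none; bids=[-] asks=[#4:3@95 #2:9@102]
After op 5 [order #5] limit_sell(price=99, qty=4): fills=none; bids=[-] asks=[#4:3@95 #5:4@99 #2:9@102]
After op 6 [order #6] limit_buy(price=97, qty=1): fills=#6x#4:1@95; bids=[-] asks=[#4:2@95 #5:4@99 #2:9@102]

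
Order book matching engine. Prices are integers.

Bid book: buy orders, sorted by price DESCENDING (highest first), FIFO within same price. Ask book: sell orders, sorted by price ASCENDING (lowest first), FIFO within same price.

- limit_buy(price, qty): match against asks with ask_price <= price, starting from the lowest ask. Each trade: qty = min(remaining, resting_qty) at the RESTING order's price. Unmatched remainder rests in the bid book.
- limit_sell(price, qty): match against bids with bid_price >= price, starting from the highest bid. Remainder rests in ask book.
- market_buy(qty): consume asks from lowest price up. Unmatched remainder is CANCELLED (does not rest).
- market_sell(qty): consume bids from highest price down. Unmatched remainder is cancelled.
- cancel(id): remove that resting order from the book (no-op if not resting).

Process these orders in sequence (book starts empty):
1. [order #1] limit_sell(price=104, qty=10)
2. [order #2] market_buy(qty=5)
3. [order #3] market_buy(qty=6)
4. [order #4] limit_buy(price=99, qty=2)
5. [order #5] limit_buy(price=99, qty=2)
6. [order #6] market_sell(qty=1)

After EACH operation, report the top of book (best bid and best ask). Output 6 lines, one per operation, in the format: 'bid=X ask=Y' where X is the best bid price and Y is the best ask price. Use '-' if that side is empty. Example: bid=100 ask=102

After op 1 [order #1] limit_sell(price=104, qty=10): fills=none; bids=[-] asks=[#1:10@104]
After op 2 [order #2] market_buy(qty=5): fills=#2x#1:5@104; bids=[-] asks=[#1:5@104]
After op 3 [order #3] market_buy(qty=6): fills=#3x#1:5@104; bids=[-] asks=[-]
After op 4 [order #4] limit_buy(price=99, qty=2): fills=none; bids=[#4:2@99] asks=[-]
After op 5 [order #5] limit_buy(price=99, qty=2): fills=none; bids=[#4:2@99 #5:2@99] asks=[-]
After op 6 [order #6] market_sell(qty=1): fills=#4x#6:1@99; bids=[#4:1@99 #5:2@99] asks=[-]

Answer: bid=- ask=104
bid=- ask=104
bid=- ask=-
bid=99 ask=-
bid=99 ask=-
bid=99 ask=-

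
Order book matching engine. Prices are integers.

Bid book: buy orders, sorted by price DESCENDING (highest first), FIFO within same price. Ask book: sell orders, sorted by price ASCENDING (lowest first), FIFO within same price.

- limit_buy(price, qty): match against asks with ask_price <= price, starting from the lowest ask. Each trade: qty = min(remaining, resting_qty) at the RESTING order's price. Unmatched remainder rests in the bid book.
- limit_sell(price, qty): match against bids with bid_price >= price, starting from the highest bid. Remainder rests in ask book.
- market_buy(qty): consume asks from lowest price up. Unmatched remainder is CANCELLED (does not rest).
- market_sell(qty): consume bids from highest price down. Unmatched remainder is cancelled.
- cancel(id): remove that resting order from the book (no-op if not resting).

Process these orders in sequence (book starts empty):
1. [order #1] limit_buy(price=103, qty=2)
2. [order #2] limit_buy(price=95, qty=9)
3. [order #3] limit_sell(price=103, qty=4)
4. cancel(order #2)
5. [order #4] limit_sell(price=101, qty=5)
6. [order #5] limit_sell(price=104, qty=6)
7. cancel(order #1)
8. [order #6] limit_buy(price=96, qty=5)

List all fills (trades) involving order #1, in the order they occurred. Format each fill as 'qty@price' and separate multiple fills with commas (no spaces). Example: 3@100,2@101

After op 1 [order #1] limit_buy(price=103, qty=2): fills=none; bids=[#1:2@103] asks=[-]
After op 2 [order #2] limit_buy(price=95, qty=9): fills=none; bids=[#1:2@103 #2:9@95] asks=[-]
After op 3 [order #3] limit_sell(price=103, qty=4): fills=#1x#3:2@103; bids=[#2:9@95] asks=[#3:2@103]
After op 4 cancel(order #2): fills=none; bids=[-] asks=[#3:2@103]
After op 5 [order #4] limit_sell(price=101, qty=5): fills=none; bids=[-] asks=[#4:5@101 #3:2@103]
After op 6 [order #5] limit_sell(price=104, qty=6): fills=none; bids=[-] asks=[#4:5@101 #3:2@103 #5:6@104]
After op 7 cancel(order #1): fills=none; bids=[-] asks=[#4:5@101 #3:2@103 #5:6@104]
After op 8 [order #6] limit_buy(price=96, qty=5): fills=none; bids=[#6:5@96] asks=[#4:5@101 #3:2@103 #5:6@104]

Answer: 2@103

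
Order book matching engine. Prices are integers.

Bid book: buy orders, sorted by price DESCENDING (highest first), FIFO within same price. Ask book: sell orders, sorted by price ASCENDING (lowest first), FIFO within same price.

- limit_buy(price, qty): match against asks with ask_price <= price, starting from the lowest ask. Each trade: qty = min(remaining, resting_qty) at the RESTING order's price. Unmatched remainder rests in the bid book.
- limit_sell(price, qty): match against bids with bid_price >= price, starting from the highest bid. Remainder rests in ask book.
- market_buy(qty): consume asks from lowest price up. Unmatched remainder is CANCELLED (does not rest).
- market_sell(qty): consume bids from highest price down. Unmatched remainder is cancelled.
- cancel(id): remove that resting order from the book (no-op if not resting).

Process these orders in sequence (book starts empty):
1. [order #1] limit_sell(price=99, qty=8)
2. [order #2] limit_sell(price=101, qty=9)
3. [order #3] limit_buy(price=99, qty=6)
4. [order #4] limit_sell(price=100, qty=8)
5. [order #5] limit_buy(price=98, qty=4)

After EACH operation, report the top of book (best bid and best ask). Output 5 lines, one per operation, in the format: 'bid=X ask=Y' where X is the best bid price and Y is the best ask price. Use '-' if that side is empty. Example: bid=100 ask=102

After op 1 [order #1] limit_sell(price=99, qty=8): fills=none; bids=[-] asks=[#1:8@99]
After op 2 [order #2] limit_sell(price=101, qty=9): fills=none; bids=[-] asks=[#1:8@99 #2:9@101]
After op 3 [order #3] limit_buy(price=99, qty=6): fills=#3x#1:6@99; bids=[-] asks=[#1:2@99 #2:9@101]
After op 4 [order #4] limit_sell(price=100, qty=8): fills=none; bids=[-] asks=[#1:2@99 #4:8@100 #2:9@101]
After op 5 [order #5] limit_buy(price=98, qty=4): fills=none; bids=[#5:4@98] asks=[#1:2@99 #4:8@100 #2:9@101]

Answer: bid=- ask=99
bid=- ask=99
bid=- ask=99
bid=- ask=99
bid=98 ask=99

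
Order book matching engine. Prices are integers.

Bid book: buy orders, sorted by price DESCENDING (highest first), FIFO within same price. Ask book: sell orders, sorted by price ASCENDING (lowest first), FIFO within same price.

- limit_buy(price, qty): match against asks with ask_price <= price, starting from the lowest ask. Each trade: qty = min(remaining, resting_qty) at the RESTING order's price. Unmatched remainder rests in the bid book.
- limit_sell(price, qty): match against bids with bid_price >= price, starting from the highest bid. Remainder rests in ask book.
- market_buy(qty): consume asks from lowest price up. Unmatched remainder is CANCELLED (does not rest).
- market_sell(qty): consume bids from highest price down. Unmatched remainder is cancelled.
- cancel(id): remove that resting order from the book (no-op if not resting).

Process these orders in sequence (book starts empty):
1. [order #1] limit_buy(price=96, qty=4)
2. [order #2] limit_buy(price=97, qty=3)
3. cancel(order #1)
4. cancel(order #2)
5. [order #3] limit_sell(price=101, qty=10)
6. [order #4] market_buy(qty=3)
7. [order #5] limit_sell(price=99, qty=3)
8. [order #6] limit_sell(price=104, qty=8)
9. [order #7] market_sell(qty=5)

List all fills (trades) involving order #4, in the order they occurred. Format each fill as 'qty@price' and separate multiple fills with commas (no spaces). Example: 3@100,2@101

Answer: 3@101

Derivation:
After op 1 [order #1] limit_buy(price=96, qty=4): fills=none; bids=[#1:4@96] asks=[-]
After op 2 [order #2] limit_buy(price=97, qty=3): fills=none; bids=[#2:3@97 #1:4@96] asks=[-]
After op 3 cancel(order #1): fills=none; bids=[#2:3@97] asks=[-]
After op 4 cancel(order #2): fills=none; bids=[-] asks=[-]
After op 5 [order #3] limit_sell(price=101, qty=10): fills=none; bids=[-] asks=[#3:10@101]
After op 6 [order #4] market_buy(qty=3): fills=#4x#3:3@101; bids=[-] asks=[#3:7@101]
After op 7 [order #5] limit_sell(price=99, qty=3): fills=none; bids=[-] asks=[#5:3@99 #3:7@101]
After op 8 [order #6] limit_sell(price=104, qty=8): fills=none; bids=[-] asks=[#5:3@99 #3:7@101 #6:8@104]
After op 9 [order #7] market_sell(qty=5): fills=none; bids=[-] asks=[#5:3@99 #3:7@101 #6:8@104]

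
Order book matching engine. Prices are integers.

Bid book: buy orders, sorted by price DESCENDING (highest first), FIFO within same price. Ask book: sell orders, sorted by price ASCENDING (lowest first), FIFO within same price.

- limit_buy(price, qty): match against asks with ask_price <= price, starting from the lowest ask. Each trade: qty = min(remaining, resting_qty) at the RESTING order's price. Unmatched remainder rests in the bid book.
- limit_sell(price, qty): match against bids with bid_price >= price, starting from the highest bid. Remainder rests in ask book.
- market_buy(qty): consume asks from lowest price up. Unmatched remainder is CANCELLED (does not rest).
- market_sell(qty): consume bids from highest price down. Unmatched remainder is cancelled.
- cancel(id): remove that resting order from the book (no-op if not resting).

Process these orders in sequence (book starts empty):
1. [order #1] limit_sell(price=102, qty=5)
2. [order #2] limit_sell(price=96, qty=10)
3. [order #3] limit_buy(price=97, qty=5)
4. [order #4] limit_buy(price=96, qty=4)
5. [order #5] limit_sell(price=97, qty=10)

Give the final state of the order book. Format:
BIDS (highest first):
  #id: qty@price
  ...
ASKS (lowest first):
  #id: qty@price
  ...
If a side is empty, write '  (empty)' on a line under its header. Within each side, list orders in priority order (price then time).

After op 1 [order #1] limit_sell(price=102, qty=5): fills=none; bids=[-] asks=[#1:5@102]
After op 2 [order #2] limit_sell(price=96, qty=10): fills=none; bids=[-] asks=[#2:10@96 #1:5@102]
After op 3 [order #3] limit_buy(price=97, qty=5): fills=#3x#2:5@96; bids=[-] asks=[#2:5@96 #1:5@102]
After op 4 [order #4] limit_buy(price=96, qty=4): fills=#4x#2:4@96; bids=[-] asks=[#2:1@96 #1:5@102]
After op 5 [order #5] limit_sell(price=97, qty=10): fills=none; bids=[-] asks=[#2:1@96 #5:10@97 #1:5@102]

Answer: BIDS (highest first):
  (empty)
ASKS (lowest first):
  #2: 1@96
  #5: 10@97
  #1: 5@102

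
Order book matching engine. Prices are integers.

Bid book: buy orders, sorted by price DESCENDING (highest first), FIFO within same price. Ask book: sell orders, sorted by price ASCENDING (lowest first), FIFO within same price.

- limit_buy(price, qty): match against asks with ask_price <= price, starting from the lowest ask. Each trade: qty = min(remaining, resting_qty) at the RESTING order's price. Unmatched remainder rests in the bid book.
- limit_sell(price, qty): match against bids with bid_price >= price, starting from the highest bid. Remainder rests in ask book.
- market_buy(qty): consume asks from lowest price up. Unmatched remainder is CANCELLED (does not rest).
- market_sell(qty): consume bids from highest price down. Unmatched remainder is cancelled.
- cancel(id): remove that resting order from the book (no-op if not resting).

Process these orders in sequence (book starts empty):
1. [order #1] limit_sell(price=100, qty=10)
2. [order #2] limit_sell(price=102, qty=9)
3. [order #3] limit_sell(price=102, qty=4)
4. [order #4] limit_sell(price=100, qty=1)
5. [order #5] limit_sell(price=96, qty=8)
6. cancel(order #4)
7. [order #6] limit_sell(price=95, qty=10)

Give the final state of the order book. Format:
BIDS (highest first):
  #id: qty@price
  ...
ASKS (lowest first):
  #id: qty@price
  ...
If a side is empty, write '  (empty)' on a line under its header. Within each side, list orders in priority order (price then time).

Answer: BIDS (highest first):
  (empty)
ASKS (lowest first):
  #6: 10@95
  #5: 8@96
  #1: 10@100
  #2: 9@102
  #3: 4@102

Derivation:
After op 1 [order #1] limit_sell(price=100, qty=10): fills=none; bids=[-] asks=[#1:10@100]
After op 2 [order #2] limit_sell(price=102, qty=9): fills=none; bids=[-] asks=[#1:10@100 #2:9@102]
After op 3 [order #3] limit_sell(price=102, qty=4): fills=none; bids=[-] asks=[#1:10@100 #2:9@102 #3:4@102]
After op 4 [order #4] limit_sell(price=100, qty=1): fills=none; bids=[-] asks=[#1:10@100 #4:1@100 #2:9@102 #3:4@102]
After op 5 [order #5] limit_sell(price=96, qty=8): fills=none; bids=[-] asks=[#5:8@96 #1:10@100 #4:1@100 #2:9@102 #3:4@102]
After op 6 cancel(order #4): fills=none; bids=[-] asks=[#5:8@96 #1:10@100 #2:9@102 #3:4@102]
After op 7 [order #6] limit_sell(price=95, qty=10): fills=none; bids=[-] asks=[#6:10@95 #5:8@96 #1:10@100 #2:9@102 #3:4@102]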